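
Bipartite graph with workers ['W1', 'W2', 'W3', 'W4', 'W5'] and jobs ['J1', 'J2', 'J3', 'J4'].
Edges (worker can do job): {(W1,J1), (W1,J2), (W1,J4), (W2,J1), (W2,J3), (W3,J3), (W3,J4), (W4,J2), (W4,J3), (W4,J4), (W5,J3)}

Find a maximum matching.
Matching: {(W1,J1), (W3,J4), (W4,J2), (W5,J3)}

Maximum matching (size 4):
  W1 → J1
  W3 → J4
  W4 → J2
  W5 → J3

Each worker is assigned to at most one job, and each job to at most one worker.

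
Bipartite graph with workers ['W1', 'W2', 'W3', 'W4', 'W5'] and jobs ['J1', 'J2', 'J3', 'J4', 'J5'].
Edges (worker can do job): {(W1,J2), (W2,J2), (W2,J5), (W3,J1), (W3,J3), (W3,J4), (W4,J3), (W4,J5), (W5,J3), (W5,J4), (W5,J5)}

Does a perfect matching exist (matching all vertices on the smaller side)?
Yes, perfect matching exists (size 5)

Perfect matching: {(W1,J2), (W2,J5), (W3,J1), (W4,J3), (W5,J4)}
All 5 vertices on the smaller side are matched.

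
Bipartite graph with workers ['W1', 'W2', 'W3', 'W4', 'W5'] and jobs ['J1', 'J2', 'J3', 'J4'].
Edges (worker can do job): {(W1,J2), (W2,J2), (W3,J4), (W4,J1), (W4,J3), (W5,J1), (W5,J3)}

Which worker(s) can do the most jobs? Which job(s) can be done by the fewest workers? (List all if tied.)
Most versatile: W4, W5 (2 jobs); Least covered: J4 (1 workers)

Worker degrees (jobs they can do): W1:1, W2:1, W3:1, W4:2, W5:2
Job degrees (workers who can do it): J1:2, J2:2, J3:2, J4:1

Maximum worker degree is 2, achieved by: W4, W5
Minimum job degree is 1, achieved by: J4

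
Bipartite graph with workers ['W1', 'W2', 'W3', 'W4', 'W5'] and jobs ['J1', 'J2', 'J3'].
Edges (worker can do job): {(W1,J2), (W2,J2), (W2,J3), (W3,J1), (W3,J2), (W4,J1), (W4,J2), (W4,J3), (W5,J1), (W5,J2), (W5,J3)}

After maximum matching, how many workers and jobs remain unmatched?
Unmatched: 2 workers, 0 jobs

Maximum matching size: 3
Workers: 5 total, 3 matched, 2 unmatched
Jobs: 3 total, 3 matched, 0 unmatched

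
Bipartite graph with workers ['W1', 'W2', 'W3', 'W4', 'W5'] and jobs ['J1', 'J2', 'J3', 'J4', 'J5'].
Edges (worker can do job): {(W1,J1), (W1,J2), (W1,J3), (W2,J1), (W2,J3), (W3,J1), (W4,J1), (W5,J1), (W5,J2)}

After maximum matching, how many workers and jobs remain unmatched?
Unmatched: 2 workers, 2 jobs

Maximum matching size: 3
Workers: 5 total, 3 matched, 2 unmatched
Jobs: 5 total, 3 matched, 2 unmatched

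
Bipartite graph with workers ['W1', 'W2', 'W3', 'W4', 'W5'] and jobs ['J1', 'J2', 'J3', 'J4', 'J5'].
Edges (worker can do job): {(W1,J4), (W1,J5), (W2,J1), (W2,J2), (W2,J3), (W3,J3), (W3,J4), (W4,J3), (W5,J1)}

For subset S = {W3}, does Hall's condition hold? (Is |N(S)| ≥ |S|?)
Yes: |N(S)| = 2, |S| = 1

Subset S = {W3}
Neighbors N(S) = {J3, J4}

|N(S)| = 2, |S| = 1
Hall's condition: |N(S)| ≥ |S| is satisfied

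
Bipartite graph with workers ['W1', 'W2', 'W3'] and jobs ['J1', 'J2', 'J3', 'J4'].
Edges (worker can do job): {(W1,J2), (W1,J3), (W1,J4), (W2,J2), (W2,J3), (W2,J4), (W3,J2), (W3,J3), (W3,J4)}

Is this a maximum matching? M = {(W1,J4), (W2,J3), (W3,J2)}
Yes, size 3 is maximum

Proposed matching has size 3.
Maximum matching size for this graph: 3.

This is a maximum matching.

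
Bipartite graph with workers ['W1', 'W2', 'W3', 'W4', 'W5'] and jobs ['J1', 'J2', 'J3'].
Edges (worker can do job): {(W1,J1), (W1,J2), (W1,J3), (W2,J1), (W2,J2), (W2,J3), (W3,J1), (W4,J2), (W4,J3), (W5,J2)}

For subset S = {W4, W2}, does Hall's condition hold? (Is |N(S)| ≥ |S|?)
Yes: |N(S)| = 3, |S| = 2

Subset S = {W4, W2}
Neighbors N(S) = {J1, J2, J3}

|N(S)| = 3, |S| = 2
Hall's condition: |N(S)| ≥ |S| is satisfied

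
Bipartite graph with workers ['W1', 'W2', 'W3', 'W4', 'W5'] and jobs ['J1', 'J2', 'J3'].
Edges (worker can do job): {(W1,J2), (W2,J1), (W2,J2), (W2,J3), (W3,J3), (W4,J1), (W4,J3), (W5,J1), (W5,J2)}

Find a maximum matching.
Matching: {(W1,J2), (W3,J3), (W5,J1)}

Maximum matching (size 3):
  W1 → J2
  W3 → J3
  W5 → J1

Each worker is assigned to at most one job, and each job to at most one worker.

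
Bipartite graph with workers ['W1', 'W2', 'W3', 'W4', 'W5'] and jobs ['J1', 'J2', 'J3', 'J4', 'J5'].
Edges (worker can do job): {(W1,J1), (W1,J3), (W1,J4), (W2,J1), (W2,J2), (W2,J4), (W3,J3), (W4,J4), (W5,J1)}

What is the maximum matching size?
Maximum matching size = 4

Maximum matching: {(W2,J2), (W3,J3), (W4,J4), (W5,J1)}
Size: 4

This assigns 4 workers to 4 distinct jobs.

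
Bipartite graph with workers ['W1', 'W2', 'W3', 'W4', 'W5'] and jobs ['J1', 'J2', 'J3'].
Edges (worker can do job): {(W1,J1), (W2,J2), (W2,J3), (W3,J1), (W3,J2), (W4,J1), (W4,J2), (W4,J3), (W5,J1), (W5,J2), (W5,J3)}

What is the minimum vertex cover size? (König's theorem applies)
Minimum vertex cover size = 3

By König's theorem: in bipartite graphs,
min vertex cover = max matching = 3

Maximum matching has size 3, so minimum vertex cover also has size 3.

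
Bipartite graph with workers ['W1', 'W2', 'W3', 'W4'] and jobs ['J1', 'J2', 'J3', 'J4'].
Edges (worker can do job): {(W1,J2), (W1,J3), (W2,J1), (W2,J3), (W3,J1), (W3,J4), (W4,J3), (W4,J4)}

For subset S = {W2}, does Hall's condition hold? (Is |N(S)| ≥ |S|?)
Yes: |N(S)| = 2, |S| = 1

Subset S = {W2}
Neighbors N(S) = {J1, J3}

|N(S)| = 2, |S| = 1
Hall's condition: |N(S)| ≥ |S| is satisfied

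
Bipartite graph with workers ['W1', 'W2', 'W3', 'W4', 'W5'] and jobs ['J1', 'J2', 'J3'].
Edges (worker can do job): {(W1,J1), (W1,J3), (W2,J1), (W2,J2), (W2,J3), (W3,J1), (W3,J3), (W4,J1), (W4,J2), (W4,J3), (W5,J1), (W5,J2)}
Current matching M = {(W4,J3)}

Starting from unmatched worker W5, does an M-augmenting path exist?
Yes: W5 → J1

An M-augmenting path alternates non-matching / matching edges, starting and ending at unmatched vertices.
Path: W5 → J1
(J1 is unmatched in M, so the path is augmenting.)
Flipping edges along this path would increase |M| from 1 to 2.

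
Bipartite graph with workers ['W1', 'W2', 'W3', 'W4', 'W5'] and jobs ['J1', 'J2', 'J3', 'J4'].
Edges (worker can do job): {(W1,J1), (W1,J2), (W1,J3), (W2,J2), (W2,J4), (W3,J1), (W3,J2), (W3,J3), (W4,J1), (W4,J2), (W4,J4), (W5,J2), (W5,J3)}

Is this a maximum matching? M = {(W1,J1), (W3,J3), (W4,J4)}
No, size 3 is not maximum

Proposed matching has size 3.
Maximum matching size for this graph: 4.

This is NOT maximum - can be improved to size 4.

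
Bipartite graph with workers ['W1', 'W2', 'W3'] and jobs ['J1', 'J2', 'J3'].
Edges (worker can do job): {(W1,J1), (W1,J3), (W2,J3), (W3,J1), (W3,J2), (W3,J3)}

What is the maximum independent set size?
Maximum independent set = 3

By König's theorem:
- Min vertex cover = Max matching = 3
- Max independent set = Total vertices - Min vertex cover
- Max independent set = 6 - 3 = 3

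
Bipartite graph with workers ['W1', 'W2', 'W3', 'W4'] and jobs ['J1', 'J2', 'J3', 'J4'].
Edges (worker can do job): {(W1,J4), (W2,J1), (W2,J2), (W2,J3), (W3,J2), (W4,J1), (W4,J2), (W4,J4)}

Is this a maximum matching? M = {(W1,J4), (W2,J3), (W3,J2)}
No, size 3 is not maximum

Proposed matching has size 3.
Maximum matching size for this graph: 4.

This is NOT maximum - can be improved to size 4.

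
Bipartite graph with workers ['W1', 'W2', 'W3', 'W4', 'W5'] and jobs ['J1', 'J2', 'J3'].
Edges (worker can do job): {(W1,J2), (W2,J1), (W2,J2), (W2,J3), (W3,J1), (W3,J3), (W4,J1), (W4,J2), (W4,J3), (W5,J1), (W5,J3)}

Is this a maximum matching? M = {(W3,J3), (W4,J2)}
No, size 2 is not maximum

Proposed matching has size 2.
Maximum matching size for this graph: 3.

This is NOT maximum - can be improved to size 3.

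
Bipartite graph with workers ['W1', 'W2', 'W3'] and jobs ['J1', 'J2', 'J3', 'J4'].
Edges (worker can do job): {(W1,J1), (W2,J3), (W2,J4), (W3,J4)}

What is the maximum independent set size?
Maximum independent set = 4

By König's theorem:
- Min vertex cover = Max matching = 3
- Max independent set = Total vertices - Min vertex cover
- Max independent set = 7 - 3 = 4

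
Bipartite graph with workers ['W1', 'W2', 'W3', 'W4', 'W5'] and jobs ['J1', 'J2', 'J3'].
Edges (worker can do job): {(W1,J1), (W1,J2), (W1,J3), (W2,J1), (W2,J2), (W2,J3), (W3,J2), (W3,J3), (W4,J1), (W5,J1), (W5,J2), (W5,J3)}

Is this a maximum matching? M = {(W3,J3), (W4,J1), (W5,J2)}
Yes, size 3 is maximum

Proposed matching has size 3.
Maximum matching size for this graph: 3.

This is a maximum matching.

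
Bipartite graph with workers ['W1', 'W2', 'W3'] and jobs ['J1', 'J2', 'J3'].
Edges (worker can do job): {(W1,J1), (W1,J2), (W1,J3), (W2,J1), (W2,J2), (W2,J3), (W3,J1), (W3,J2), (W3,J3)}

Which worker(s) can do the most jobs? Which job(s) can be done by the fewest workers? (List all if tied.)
Most versatile: W1, W2, W3 (3 jobs); Least covered: J1, J2, J3 (3 workers)

Worker degrees (jobs they can do): W1:3, W2:3, W3:3
Job degrees (workers who can do it): J1:3, J2:3, J3:3

Maximum worker degree is 3, achieved by: W1, W2, W3
Minimum job degree is 3, achieved by: J1, J2, J3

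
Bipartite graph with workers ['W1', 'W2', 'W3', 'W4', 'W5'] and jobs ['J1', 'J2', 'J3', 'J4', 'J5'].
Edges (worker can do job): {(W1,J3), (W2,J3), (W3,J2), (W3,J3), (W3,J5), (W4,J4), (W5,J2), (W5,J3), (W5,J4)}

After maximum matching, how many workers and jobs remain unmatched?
Unmatched: 1 workers, 1 jobs

Maximum matching size: 4
Workers: 5 total, 4 matched, 1 unmatched
Jobs: 5 total, 4 matched, 1 unmatched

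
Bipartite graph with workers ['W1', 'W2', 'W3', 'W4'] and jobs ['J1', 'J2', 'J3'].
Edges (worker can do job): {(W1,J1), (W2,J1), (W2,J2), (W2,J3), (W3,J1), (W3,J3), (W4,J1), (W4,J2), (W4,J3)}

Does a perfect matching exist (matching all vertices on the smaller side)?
Yes, perfect matching exists (size 3)

Perfect matching: {(W2,J2), (W3,J3), (W4,J1)}
All 3 vertices on the smaller side are matched.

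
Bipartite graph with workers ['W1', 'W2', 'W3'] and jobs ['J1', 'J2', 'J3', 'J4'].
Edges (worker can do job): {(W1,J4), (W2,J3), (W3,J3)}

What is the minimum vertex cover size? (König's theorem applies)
Minimum vertex cover size = 2

By König's theorem: in bipartite graphs,
min vertex cover = max matching = 2

Maximum matching has size 2, so minimum vertex cover also has size 2.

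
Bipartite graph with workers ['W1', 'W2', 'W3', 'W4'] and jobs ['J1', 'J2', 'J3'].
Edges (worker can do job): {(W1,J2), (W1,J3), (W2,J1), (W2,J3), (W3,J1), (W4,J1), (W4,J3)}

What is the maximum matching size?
Maximum matching size = 3

Maximum matching: {(W1,J2), (W3,J1), (W4,J3)}
Size: 3

This assigns 3 workers to 3 distinct jobs.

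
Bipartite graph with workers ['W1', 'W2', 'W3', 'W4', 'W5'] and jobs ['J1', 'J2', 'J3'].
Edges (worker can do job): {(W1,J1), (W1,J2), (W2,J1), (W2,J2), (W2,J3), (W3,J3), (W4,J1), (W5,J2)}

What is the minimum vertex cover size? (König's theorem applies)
Minimum vertex cover size = 3

By König's theorem: in bipartite graphs,
min vertex cover = max matching = 3

Maximum matching has size 3, so minimum vertex cover also has size 3.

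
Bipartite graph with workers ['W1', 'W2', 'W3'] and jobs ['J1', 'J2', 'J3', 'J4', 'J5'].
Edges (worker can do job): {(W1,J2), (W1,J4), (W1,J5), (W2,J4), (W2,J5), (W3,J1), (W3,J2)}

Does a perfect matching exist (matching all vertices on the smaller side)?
Yes, perfect matching exists (size 3)

Perfect matching: {(W1,J5), (W2,J4), (W3,J1)}
All 3 vertices on the smaller side are matched.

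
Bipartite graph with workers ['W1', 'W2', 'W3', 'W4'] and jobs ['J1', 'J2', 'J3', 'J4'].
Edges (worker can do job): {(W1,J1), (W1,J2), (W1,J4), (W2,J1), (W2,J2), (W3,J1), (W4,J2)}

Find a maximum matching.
Matching: {(W1,J4), (W3,J1), (W4,J2)}

Maximum matching (size 3):
  W1 → J4
  W3 → J1
  W4 → J2

Each worker is assigned to at most one job, and each job to at most one worker.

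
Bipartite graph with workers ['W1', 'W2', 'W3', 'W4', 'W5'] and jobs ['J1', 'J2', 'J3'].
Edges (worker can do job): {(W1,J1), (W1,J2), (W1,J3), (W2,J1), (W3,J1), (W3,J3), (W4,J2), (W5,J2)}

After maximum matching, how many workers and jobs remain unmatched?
Unmatched: 2 workers, 0 jobs

Maximum matching size: 3
Workers: 5 total, 3 matched, 2 unmatched
Jobs: 3 total, 3 matched, 0 unmatched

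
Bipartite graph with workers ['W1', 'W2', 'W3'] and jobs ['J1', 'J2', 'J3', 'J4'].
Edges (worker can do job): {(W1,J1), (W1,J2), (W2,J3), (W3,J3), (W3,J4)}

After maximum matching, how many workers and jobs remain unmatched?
Unmatched: 0 workers, 1 jobs

Maximum matching size: 3
Workers: 3 total, 3 matched, 0 unmatched
Jobs: 4 total, 3 matched, 1 unmatched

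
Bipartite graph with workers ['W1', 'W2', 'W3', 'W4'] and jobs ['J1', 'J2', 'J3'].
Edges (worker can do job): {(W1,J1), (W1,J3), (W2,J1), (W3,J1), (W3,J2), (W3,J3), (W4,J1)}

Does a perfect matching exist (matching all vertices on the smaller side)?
Yes, perfect matching exists (size 3)

Perfect matching: {(W1,J3), (W3,J2), (W4,J1)}
All 3 vertices on the smaller side are matched.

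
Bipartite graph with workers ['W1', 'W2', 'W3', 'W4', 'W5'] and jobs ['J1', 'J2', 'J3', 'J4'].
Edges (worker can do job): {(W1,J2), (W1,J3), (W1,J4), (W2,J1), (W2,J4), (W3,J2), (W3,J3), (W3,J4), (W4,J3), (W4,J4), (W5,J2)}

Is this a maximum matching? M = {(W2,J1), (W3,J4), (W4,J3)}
No, size 3 is not maximum

Proposed matching has size 3.
Maximum matching size for this graph: 4.

This is NOT maximum - can be improved to size 4.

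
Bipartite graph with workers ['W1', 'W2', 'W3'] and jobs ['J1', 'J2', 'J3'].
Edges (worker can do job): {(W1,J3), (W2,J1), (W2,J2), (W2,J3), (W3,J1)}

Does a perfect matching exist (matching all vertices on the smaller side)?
Yes, perfect matching exists (size 3)

Perfect matching: {(W1,J3), (W2,J2), (W3,J1)}
All 3 vertices on the smaller side are matched.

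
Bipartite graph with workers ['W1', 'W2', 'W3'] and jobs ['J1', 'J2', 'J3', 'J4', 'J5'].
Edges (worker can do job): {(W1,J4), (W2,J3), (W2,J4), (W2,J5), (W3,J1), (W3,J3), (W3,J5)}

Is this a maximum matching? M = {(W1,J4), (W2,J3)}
No, size 2 is not maximum

Proposed matching has size 2.
Maximum matching size for this graph: 3.

This is NOT maximum - can be improved to size 3.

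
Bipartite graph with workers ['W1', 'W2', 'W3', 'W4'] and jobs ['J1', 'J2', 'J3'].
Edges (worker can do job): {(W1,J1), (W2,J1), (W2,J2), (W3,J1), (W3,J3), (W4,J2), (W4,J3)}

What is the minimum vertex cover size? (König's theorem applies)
Minimum vertex cover size = 3

By König's theorem: in bipartite graphs,
min vertex cover = max matching = 3

Maximum matching has size 3, so minimum vertex cover also has size 3.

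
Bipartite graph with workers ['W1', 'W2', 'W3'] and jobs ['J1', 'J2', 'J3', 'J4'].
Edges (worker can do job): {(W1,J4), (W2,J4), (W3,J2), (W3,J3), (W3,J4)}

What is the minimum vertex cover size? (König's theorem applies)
Minimum vertex cover size = 2

By König's theorem: in bipartite graphs,
min vertex cover = max matching = 2

Maximum matching has size 2, so minimum vertex cover also has size 2.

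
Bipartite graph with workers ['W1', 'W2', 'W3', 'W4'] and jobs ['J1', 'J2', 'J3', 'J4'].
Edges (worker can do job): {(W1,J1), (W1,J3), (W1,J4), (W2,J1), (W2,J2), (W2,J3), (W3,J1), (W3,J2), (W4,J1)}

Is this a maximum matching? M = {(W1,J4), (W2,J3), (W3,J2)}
No, size 3 is not maximum

Proposed matching has size 3.
Maximum matching size for this graph: 4.

This is NOT maximum - can be improved to size 4.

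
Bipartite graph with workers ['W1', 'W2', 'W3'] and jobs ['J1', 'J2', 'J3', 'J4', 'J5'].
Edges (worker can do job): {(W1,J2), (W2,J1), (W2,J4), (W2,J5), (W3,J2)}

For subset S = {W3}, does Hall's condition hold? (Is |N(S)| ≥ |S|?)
Yes: |N(S)| = 1, |S| = 1

Subset S = {W3}
Neighbors N(S) = {J2}

|N(S)| = 1, |S| = 1
Hall's condition: |N(S)| ≥ |S| is satisfied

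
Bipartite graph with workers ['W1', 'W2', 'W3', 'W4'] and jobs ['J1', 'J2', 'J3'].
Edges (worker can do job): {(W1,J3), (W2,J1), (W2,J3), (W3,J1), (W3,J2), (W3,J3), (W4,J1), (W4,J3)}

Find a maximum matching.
Matching: {(W1,J3), (W3,J2), (W4,J1)}

Maximum matching (size 3):
  W1 → J3
  W3 → J2
  W4 → J1

Each worker is assigned to at most one job, and each job to at most one worker.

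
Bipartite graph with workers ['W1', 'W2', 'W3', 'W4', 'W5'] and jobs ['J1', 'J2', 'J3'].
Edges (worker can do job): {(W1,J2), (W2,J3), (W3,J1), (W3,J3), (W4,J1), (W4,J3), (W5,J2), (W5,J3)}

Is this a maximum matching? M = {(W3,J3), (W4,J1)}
No, size 2 is not maximum

Proposed matching has size 2.
Maximum matching size for this graph: 3.

This is NOT maximum - can be improved to size 3.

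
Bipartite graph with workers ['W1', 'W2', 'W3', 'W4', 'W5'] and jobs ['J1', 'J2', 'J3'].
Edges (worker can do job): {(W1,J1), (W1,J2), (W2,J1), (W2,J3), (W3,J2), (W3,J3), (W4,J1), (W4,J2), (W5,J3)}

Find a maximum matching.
Matching: {(W1,J2), (W3,J3), (W4,J1)}

Maximum matching (size 3):
  W1 → J2
  W3 → J3
  W4 → J1

Each worker is assigned to at most one job, and each job to at most one worker.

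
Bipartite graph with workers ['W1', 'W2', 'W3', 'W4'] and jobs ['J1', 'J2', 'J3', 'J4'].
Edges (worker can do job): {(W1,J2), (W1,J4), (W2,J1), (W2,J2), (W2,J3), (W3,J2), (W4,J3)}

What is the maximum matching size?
Maximum matching size = 4

Maximum matching: {(W1,J4), (W2,J1), (W3,J2), (W4,J3)}
Size: 4

This assigns 4 workers to 4 distinct jobs.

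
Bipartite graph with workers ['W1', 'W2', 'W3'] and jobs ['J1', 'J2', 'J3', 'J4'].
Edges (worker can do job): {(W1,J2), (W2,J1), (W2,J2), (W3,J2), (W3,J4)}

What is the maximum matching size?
Maximum matching size = 3

Maximum matching: {(W1,J2), (W2,J1), (W3,J4)}
Size: 3

This assigns 3 workers to 3 distinct jobs.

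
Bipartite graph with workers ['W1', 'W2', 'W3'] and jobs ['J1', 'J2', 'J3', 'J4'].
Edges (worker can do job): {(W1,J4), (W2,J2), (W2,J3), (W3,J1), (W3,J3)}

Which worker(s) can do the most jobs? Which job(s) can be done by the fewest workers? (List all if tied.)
Most versatile: W2, W3 (2 jobs); Least covered: J1, J2, J4 (1 workers)

Worker degrees (jobs they can do): W1:1, W2:2, W3:2
Job degrees (workers who can do it): J1:1, J2:1, J3:2, J4:1

Maximum worker degree is 2, achieved by: W2, W3
Minimum job degree is 1, achieved by: J1, J2, J4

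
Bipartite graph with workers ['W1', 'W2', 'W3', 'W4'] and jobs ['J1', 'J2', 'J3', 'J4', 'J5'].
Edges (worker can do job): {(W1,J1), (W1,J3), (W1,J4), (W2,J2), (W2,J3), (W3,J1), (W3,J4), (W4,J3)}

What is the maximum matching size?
Maximum matching size = 4

Maximum matching: {(W1,J4), (W2,J2), (W3,J1), (W4,J3)}
Size: 4

This assigns 4 workers to 4 distinct jobs.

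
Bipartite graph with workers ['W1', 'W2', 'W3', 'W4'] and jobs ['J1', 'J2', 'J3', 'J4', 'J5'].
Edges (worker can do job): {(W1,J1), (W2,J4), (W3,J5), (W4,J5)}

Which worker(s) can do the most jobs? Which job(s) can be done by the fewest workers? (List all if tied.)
Most versatile: W1, W2, W3, W4 (1 jobs); Least covered: J2, J3 (0 workers)

Worker degrees (jobs they can do): W1:1, W2:1, W3:1, W4:1
Job degrees (workers who can do it): J1:1, J2:0, J3:0, J4:1, J5:2

Maximum worker degree is 1, achieved by: W1, W2, W3, W4
Minimum job degree is 0, achieved by: J2, J3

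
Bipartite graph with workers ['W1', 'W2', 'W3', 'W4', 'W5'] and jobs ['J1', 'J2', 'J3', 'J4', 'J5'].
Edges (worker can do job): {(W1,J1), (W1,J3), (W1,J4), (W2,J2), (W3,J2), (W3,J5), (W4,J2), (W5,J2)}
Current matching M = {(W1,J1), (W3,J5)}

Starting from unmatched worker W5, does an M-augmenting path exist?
Yes: W5 → J2

An M-augmenting path alternates non-matching / matching edges, starting and ending at unmatched vertices.
Path: W5 → J2
(J2 is unmatched in M, so the path is augmenting.)
Flipping edges along this path would increase |M| from 2 to 3.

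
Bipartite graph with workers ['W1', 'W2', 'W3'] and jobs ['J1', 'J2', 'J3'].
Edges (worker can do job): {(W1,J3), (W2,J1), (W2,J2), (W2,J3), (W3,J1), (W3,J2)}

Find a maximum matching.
Matching: {(W1,J3), (W2,J2), (W3,J1)}

Maximum matching (size 3):
  W1 → J3
  W2 → J2
  W3 → J1

Each worker is assigned to at most one job, and each job to at most one worker.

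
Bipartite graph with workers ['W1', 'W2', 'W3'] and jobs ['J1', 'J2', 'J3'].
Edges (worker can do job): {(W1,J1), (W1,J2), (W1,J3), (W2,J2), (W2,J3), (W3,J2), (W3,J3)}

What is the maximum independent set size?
Maximum independent set = 3

By König's theorem:
- Min vertex cover = Max matching = 3
- Max independent set = Total vertices - Min vertex cover
- Max independent set = 6 - 3 = 3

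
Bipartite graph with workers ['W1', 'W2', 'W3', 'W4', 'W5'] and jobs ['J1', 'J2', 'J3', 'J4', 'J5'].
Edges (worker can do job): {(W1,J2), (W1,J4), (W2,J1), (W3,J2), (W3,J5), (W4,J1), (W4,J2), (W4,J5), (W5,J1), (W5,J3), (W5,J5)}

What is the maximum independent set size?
Maximum independent set = 5

By König's theorem:
- Min vertex cover = Max matching = 5
- Max independent set = Total vertices - Min vertex cover
- Max independent set = 10 - 5 = 5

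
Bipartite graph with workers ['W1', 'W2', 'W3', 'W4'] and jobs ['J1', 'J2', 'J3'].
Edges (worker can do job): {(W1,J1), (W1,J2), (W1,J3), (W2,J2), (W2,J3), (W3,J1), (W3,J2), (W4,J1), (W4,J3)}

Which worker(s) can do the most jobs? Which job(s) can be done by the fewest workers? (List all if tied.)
Most versatile: W1 (3 jobs); Least covered: J1, J2, J3 (3 workers)

Worker degrees (jobs they can do): W1:3, W2:2, W3:2, W4:2
Job degrees (workers who can do it): J1:3, J2:3, J3:3

Maximum worker degree is 3, achieved by: W1
Minimum job degree is 3, achieved by: J1, J2, J3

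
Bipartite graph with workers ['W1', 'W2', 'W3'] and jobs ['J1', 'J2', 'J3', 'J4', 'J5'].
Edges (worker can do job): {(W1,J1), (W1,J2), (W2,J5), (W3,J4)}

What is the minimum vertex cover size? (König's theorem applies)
Minimum vertex cover size = 3

By König's theorem: in bipartite graphs,
min vertex cover = max matching = 3

Maximum matching has size 3, so minimum vertex cover also has size 3.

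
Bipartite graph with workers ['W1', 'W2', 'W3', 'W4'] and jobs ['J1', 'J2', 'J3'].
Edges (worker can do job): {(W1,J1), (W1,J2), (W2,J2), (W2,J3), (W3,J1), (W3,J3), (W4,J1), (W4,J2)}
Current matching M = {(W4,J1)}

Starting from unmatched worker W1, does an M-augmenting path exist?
Yes: W1 → J1 → W4 → J2

An M-augmenting path alternates non-matching / matching edges, starting and ending at unmatched vertices.
Path: W1 → J1 → W4 → J2
(J2 is unmatched in M, so the path is augmenting.)
Flipping edges along this path would increase |M| from 1 to 2.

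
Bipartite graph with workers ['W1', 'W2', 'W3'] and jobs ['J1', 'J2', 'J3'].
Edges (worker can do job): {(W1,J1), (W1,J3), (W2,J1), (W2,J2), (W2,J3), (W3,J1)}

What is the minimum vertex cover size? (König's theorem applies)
Minimum vertex cover size = 3

By König's theorem: in bipartite graphs,
min vertex cover = max matching = 3

Maximum matching has size 3, so minimum vertex cover also has size 3.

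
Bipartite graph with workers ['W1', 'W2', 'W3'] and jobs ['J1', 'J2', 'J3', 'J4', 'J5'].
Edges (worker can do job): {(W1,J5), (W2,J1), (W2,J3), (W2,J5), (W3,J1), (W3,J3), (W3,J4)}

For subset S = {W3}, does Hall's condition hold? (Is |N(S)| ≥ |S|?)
Yes: |N(S)| = 3, |S| = 1

Subset S = {W3}
Neighbors N(S) = {J1, J3, J4}

|N(S)| = 3, |S| = 1
Hall's condition: |N(S)| ≥ |S| is satisfied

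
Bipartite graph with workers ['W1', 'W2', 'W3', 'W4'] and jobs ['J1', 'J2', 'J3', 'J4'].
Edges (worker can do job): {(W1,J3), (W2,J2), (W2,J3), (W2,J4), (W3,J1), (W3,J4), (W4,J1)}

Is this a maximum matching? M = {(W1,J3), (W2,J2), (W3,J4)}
No, size 3 is not maximum

Proposed matching has size 3.
Maximum matching size for this graph: 4.

This is NOT maximum - can be improved to size 4.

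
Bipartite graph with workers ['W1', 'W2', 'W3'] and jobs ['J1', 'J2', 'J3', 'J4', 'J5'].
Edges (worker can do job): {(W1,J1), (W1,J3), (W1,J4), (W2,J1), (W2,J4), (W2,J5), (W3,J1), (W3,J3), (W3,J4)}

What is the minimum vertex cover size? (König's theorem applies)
Minimum vertex cover size = 3

By König's theorem: in bipartite graphs,
min vertex cover = max matching = 3

Maximum matching has size 3, so minimum vertex cover also has size 3.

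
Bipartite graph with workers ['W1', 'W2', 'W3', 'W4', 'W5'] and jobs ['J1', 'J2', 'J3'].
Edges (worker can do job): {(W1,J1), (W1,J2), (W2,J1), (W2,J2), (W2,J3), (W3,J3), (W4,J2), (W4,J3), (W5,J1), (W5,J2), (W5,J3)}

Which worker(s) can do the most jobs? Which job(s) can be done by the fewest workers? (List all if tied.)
Most versatile: W2, W5 (3 jobs); Least covered: J1 (3 workers)

Worker degrees (jobs they can do): W1:2, W2:3, W3:1, W4:2, W5:3
Job degrees (workers who can do it): J1:3, J2:4, J3:4

Maximum worker degree is 3, achieved by: W2, W5
Minimum job degree is 3, achieved by: J1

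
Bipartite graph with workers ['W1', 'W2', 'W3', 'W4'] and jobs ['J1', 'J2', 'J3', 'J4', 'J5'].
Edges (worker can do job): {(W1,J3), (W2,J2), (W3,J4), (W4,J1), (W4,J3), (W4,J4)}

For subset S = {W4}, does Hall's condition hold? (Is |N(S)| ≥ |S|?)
Yes: |N(S)| = 3, |S| = 1

Subset S = {W4}
Neighbors N(S) = {J1, J3, J4}

|N(S)| = 3, |S| = 1
Hall's condition: |N(S)| ≥ |S| is satisfied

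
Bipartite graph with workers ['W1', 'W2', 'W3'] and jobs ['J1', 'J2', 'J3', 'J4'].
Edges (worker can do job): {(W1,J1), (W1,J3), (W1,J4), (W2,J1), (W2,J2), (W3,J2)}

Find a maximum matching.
Matching: {(W1,J4), (W2,J1), (W3,J2)}

Maximum matching (size 3):
  W1 → J4
  W2 → J1
  W3 → J2

Each worker is assigned to at most one job, and each job to at most one worker.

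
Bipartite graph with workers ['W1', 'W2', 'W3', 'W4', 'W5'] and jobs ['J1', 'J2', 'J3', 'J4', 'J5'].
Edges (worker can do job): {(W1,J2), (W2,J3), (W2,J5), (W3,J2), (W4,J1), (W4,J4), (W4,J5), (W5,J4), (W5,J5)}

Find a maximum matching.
Matching: {(W2,J3), (W3,J2), (W4,J1), (W5,J5)}

Maximum matching (size 4):
  W2 → J3
  W3 → J2
  W4 → J1
  W5 → J5

Each worker is assigned to at most one job, and each job to at most one worker.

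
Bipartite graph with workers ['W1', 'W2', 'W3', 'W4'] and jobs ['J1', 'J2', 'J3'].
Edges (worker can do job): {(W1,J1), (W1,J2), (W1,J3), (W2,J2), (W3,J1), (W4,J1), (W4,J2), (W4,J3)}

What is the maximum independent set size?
Maximum independent set = 4

By König's theorem:
- Min vertex cover = Max matching = 3
- Max independent set = Total vertices - Min vertex cover
- Max independent set = 7 - 3 = 4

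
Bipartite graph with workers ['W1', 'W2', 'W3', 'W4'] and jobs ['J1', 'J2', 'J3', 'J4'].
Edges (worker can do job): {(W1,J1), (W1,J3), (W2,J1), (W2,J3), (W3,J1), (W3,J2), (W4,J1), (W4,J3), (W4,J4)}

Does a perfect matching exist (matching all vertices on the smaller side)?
Yes, perfect matching exists (size 4)

Perfect matching: {(W1,J1), (W2,J3), (W3,J2), (W4,J4)}
All 4 vertices on the smaller side are matched.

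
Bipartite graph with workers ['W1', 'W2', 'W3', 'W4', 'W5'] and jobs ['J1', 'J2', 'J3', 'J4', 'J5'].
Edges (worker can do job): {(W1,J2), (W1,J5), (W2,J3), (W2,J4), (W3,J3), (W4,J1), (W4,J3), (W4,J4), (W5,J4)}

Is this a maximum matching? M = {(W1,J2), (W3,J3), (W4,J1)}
No, size 3 is not maximum

Proposed matching has size 3.
Maximum matching size for this graph: 4.

This is NOT maximum - can be improved to size 4.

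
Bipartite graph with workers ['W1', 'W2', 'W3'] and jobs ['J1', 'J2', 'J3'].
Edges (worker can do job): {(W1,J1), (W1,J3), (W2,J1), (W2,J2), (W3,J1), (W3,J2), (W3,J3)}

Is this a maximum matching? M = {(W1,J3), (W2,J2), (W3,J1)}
Yes, size 3 is maximum

Proposed matching has size 3.
Maximum matching size for this graph: 3.

This is a maximum matching.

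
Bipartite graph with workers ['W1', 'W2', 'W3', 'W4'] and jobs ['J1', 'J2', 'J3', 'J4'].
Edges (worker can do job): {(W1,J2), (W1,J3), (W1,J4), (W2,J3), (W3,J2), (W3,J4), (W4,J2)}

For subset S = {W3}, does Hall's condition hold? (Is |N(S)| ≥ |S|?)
Yes: |N(S)| = 2, |S| = 1

Subset S = {W3}
Neighbors N(S) = {J2, J4}

|N(S)| = 2, |S| = 1
Hall's condition: |N(S)| ≥ |S| is satisfied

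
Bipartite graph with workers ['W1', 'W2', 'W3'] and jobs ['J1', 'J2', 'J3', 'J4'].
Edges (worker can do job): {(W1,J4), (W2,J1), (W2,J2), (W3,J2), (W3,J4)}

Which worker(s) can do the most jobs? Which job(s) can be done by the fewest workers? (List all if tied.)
Most versatile: W2, W3 (2 jobs); Least covered: J3 (0 workers)

Worker degrees (jobs they can do): W1:1, W2:2, W3:2
Job degrees (workers who can do it): J1:1, J2:2, J3:0, J4:2

Maximum worker degree is 2, achieved by: W2, W3
Minimum job degree is 0, achieved by: J3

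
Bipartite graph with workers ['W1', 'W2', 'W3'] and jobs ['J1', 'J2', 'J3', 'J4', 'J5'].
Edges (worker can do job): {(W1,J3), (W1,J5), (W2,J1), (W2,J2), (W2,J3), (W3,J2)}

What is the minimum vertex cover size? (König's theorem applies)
Minimum vertex cover size = 3

By König's theorem: in bipartite graphs,
min vertex cover = max matching = 3

Maximum matching has size 3, so minimum vertex cover also has size 3.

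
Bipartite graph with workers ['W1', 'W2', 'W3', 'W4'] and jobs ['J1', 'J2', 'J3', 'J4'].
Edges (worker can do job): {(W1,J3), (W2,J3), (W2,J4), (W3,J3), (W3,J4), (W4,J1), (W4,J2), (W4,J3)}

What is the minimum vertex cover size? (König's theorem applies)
Minimum vertex cover size = 3

By König's theorem: in bipartite graphs,
min vertex cover = max matching = 3

Maximum matching has size 3, so minimum vertex cover also has size 3.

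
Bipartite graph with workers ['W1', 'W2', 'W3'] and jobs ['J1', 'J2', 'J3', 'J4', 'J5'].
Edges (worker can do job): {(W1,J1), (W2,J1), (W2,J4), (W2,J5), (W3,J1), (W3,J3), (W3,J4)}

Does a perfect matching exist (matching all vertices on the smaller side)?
Yes, perfect matching exists (size 3)

Perfect matching: {(W1,J1), (W2,J4), (W3,J3)}
All 3 vertices on the smaller side are matched.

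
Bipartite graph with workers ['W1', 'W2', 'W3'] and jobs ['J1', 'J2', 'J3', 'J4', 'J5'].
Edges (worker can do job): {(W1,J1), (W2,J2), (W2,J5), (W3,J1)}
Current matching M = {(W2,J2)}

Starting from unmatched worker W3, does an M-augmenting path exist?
Yes: W3 → J1

An M-augmenting path alternates non-matching / matching edges, starting and ending at unmatched vertices.
Path: W3 → J1
(J1 is unmatched in M, so the path is augmenting.)
Flipping edges along this path would increase |M| from 1 to 2.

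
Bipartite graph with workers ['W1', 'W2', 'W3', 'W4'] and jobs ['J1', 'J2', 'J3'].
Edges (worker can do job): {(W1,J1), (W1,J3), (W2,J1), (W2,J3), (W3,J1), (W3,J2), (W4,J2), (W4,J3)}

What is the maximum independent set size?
Maximum independent set = 4

By König's theorem:
- Min vertex cover = Max matching = 3
- Max independent set = Total vertices - Min vertex cover
- Max independent set = 7 - 3 = 4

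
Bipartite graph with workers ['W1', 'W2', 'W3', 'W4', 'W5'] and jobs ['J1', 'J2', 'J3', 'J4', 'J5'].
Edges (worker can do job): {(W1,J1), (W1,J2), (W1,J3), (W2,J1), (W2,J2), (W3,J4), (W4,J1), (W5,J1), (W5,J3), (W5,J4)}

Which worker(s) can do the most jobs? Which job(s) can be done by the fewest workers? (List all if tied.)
Most versatile: W1, W5 (3 jobs); Least covered: J5 (0 workers)

Worker degrees (jobs they can do): W1:3, W2:2, W3:1, W4:1, W5:3
Job degrees (workers who can do it): J1:4, J2:2, J3:2, J4:2, J5:0

Maximum worker degree is 3, achieved by: W1, W5
Minimum job degree is 0, achieved by: J5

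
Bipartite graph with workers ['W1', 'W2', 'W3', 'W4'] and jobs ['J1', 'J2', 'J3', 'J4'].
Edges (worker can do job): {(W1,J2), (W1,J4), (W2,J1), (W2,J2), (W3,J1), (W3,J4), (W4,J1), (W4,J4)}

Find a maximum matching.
Matching: {(W1,J2), (W3,J1), (W4,J4)}

Maximum matching (size 3):
  W1 → J2
  W3 → J1
  W4 → J4

Each worker is assigned to at most one job, and each job to at most one worker.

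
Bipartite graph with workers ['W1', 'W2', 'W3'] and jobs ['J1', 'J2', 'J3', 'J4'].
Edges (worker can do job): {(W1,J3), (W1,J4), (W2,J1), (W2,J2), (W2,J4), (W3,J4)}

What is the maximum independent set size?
Maximum independent set = 4

By König's theorem:
- Min vertex cover = Max matching = 3
- Max independent set = Total vertices - Min vertex cover
- Max independent set = 7 - 3 = 4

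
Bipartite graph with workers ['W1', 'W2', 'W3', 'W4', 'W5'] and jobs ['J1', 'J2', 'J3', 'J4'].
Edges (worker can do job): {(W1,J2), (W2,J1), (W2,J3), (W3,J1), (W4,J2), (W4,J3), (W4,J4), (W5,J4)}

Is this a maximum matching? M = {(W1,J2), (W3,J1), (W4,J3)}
No, size 3 is not maximum

Proposed matching has size 3.
Maximum matching size for this graph: 4.

This is NOT maximum - can be improved to size 4.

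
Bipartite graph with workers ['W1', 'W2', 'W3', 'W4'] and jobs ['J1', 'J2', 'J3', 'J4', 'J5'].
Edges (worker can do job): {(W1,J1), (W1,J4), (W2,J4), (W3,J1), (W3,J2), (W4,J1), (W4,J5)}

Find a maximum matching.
Matching: {(W1,J1), (W2,J4), (W3,J2), (W4,J5)}

Maximum matching (size 4):
  W1 → J1
  W2 → J4
  W3 → J2
  W4 → J5

Each worker is assigned to at most one job, and each job to at most one worker.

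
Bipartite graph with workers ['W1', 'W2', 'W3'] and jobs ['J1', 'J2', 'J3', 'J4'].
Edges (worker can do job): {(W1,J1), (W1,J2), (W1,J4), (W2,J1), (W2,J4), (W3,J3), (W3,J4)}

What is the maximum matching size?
Maximum matching size = 3

Maximum matching: {(W1,J4), (W2,J1), (W3,J3)}
Size: 3

This assigns 3 workers to 3 distinct jobs.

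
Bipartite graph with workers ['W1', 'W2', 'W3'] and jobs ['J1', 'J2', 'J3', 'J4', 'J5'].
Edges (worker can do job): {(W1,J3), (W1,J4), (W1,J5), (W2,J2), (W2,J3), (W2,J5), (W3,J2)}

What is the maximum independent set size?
Maximum independent set = 5

By König's theorem:
- Min vertex cover = Max matching = 3
- Max independent set = Total vertices - Min vertex cover
- Max independent set = 8 - 3 = 5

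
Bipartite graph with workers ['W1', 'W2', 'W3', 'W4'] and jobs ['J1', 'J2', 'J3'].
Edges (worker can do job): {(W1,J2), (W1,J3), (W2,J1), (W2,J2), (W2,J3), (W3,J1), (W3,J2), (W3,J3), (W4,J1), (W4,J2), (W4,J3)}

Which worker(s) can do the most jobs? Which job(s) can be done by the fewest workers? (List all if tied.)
Most versatile: W2, W3, W4 (3 jobs); Least covered: J1 (3 workers)

Worker degrees (jobs they can do): W1:2, W2:3, W3:3, W4:3
Job degrees (workers who can do it): J1:3, J2:4, J3:4

Maximum worker degree is 3, achieved by: W2, W3, W4
Minimum job degree is 3, achieved by: J1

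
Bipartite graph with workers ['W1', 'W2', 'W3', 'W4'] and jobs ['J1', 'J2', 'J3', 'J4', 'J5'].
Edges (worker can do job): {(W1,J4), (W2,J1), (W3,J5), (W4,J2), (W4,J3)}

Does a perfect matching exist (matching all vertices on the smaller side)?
Yes, perfect matching exists (size 4)

Perfect matching: {(W1,J4), (W2,J1), (W3,J5), (W4,J2)}
All 4 vertices on the smaller side are matched.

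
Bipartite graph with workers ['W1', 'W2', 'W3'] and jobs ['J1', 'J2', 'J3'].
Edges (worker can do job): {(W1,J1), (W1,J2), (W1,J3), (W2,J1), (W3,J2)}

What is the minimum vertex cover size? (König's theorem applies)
Minimum vertex cover size = 3

By König's theorem: in bipartite graphs,
min vertex cover = max matching = 3

Maximum matching has size 3, so minimum vertex cover also has size 3.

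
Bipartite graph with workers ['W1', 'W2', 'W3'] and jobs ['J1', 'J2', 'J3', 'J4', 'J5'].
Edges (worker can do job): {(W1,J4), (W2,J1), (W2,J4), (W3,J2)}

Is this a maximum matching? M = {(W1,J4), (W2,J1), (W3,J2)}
Yes, size 3 is maximum

Proposed matching has size 3.
Maximum matching size for this graph: 3.

This is a maximum matching.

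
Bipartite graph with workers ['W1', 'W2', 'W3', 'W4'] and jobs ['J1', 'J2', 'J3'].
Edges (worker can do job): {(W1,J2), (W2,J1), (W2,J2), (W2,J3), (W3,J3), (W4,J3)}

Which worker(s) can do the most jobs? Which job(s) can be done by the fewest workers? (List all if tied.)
Most versatile: W2 (3 jobs); Least covered: J1 (1 workers)

Worker degrees (jobs they can do): W1:1, W2:3, W3:1, W4:1
Job degrees (workers who can do it): J1:1, J2:2, J3:3

Maximum worker degree is 3, achieved by: W2
Minimum job degree is 1, achieved by: J1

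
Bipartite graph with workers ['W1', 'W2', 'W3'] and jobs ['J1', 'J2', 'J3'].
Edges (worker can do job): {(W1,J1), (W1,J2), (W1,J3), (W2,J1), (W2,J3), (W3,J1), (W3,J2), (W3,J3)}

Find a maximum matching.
Matching: {(W1,J1), (W2,J3), (W3,J2)}

Maximum matching (size 3):
  W1 → J1
  W2 → J3
  W3 → J2

Each worker is assigned to at most one job, and each job to at most one worker.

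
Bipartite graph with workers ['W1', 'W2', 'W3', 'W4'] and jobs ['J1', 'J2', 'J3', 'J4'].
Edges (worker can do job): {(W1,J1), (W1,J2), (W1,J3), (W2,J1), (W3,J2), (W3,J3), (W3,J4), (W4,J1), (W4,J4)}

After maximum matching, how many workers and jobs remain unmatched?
Unmatched: 0 workers, 0 jobs

Maximum matching size: 4
Workers: 4 total, 4 matched, 0 unmatched
Jobs: 4 total, 4 matched, 0 unmatched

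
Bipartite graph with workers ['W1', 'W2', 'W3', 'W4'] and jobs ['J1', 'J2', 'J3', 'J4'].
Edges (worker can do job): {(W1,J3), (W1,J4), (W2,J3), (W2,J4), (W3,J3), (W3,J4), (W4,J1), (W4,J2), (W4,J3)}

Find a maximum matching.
Matching: {(W1,J3), (W3,J4), (W4,J2)}

Maximum matching (size 3):
  W1 → J3
  W3 → J4
  W4 → J2

Each worker is assigned to at most one job, and each job to at most one worker.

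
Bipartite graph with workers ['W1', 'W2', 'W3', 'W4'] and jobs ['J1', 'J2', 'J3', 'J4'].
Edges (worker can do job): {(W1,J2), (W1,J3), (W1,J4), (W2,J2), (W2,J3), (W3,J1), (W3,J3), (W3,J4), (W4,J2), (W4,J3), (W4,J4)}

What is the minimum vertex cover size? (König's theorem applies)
Minimum vertex cover size = 4

By König's theorem: in bipartite graphs,
min vertex cover = max matching = 4

Maximum matching has size 4, so minimum vertex cover also has size 4.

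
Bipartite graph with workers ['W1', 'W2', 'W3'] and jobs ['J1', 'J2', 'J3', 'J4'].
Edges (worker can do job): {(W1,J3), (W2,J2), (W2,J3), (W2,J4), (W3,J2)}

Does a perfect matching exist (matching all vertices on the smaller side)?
Yes, perfect matching exists (size 3)

Perfect matching: {(W1,J3), (W2,J4), (W3,J2)}
All 3 vertices on the smaller side are matched.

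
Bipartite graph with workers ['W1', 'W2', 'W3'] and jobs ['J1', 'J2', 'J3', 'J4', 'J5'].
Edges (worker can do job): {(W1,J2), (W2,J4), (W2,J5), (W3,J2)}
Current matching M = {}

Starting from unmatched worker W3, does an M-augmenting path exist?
Yes: W3 → J2

An M-augmenting path alternates non-matching / matching edges, starting and ending at unmatched vertices.
Path: W3 → J2
(J2 is unmatched in M, so the path is augmenting.)
Flipping edges along this path would increase |M| from 0 to 1.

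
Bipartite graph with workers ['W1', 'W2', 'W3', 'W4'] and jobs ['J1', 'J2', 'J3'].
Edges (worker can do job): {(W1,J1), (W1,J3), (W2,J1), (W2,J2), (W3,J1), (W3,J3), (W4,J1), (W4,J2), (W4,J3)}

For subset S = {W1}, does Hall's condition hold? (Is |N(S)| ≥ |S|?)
Yes: |N(S)| = 2, |S| = 1

Subset S = {W1}
Neighbors N(S) = {J1, J3}

|N(S)| = 2, |S| = 1
Hall's condition: |N(S)| ≥ |S| is satisfied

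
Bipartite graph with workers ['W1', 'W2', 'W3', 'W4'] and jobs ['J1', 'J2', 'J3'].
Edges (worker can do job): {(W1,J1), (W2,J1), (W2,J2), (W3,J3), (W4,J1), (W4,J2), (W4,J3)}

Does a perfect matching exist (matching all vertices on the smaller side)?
Yes, perfect matching exists (size 3)

Perfect matching: {(W1,J1), (W2,J2), (W4,J3)}
All 3 vertices on the smaller side are matched.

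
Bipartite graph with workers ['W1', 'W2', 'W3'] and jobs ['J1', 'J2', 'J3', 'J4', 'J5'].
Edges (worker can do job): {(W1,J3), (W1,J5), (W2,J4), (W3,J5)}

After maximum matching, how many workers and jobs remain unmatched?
Unmatched: 0 workers, 2 jobs

Maximum matching size: 3
Workers: 3 total, 3 matched, 0 unmatched
Jobs: 5 total, 3 matched, 2 unmatched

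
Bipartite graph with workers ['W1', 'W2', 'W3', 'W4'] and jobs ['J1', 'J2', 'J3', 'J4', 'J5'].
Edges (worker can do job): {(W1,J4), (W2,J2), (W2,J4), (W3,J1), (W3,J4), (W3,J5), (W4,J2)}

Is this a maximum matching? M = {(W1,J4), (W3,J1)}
No, size 2 is not maximum

Proposed matching has size 2.
Maximum matching size for this graph: 3.

This is NOT maximum - can be improved to size 3.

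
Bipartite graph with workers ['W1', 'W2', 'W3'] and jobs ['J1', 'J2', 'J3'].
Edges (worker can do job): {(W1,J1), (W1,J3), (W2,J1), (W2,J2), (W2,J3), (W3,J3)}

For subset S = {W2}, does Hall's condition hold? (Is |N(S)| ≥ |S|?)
Yes: |N(S)| = 3, |S| = 1

Subset S = {W2}
Neighbors N(S) = {J1, J2, J3}

|N(S)| = 3, |S| = 1
Hall's condition: |N(S)| ≥ |S| is satisfied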